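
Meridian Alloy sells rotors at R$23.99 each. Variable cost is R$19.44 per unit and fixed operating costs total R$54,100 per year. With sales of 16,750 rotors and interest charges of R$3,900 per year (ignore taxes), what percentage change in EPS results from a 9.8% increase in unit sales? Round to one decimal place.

Contribution at this volume is 16,750 × R$4.55 = R$76,212.50.
EBIT = R$76,212.50 − R$54,100 = R$22,112.50.
After interest of R$3,900.00, pre-tax earnings = R$18,212.50.
DCL = total CM / (EBIT − I) = R$76,212.50 / R$18,212.50 = 4.1846.
EPS therefore changes by 4.1846 × (+9.8%) = +41.0%.

+41.0%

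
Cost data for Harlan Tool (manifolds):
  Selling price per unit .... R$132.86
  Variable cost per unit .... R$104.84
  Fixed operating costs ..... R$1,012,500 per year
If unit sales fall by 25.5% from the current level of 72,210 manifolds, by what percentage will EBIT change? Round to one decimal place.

Total contribution margin = 72,210 × R$28.02 = R$2,023,324.20.
Subtracting fixed costs: EBIT = R$2,023,324.20 − R$1,012,500 = R$1,010,824.20.
Degree of operating leverage = R$2,023,324.20 / R$1,010,824.20 = 2.0017.
So EBIT moves 2.0017 × (-25.5%) = -51.0%.

-51.0%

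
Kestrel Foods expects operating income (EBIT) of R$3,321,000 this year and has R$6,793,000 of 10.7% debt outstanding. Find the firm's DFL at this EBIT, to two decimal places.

Annual interest charges come to R$726,851.00.
Degree of financial leverage = EBIT / (EBIT − interest) = R$3,321,000 / R$2,594,149.00 = 1.2802.

1.28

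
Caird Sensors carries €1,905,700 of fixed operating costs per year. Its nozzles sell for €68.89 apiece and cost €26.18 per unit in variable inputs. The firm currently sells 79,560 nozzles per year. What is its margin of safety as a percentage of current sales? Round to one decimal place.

Contribution margin per unit = €68.89 − €26.18 = €42.71. Break-even units = €1,905,700 ÷ €42.71 = 44,619.53; break-even revenue = 44,619.53 × €68.89 = €3,073,839.22.
Current sales = 79,560 × €68.89 = €5,480,888.40.
Margin of safety = (€5,480,888.40 − €3,073,839.22) ÷ €5,480,888.40 = 43.9%.

43.9%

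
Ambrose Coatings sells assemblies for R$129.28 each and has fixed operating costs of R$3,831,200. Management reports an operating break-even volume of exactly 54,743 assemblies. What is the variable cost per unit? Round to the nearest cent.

R$59.29

At break-even, FC = Q × (P − VC), so P − VC = R$3,831,200 ÷ 54,743 = R$69.9852.
Hence VC = price − CM = R$129.28 − R$69.9852 = R$59.29.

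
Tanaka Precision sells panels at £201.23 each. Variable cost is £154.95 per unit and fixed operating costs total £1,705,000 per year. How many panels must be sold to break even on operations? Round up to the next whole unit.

Contribution margin per unit = £201.23 − £154.95 = £46.28.
Break-even Q = £1,705,000 / £46.28 = 36,840.97 → 36,841 panels.

36,841 panels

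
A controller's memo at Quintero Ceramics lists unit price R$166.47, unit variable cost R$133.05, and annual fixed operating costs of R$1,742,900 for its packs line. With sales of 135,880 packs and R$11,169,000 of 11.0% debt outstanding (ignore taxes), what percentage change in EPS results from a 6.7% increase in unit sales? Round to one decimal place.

+19.4%

Total contribution margin = 135,880 × R$33.42 = R$4,541,109.60.
Subtracting fixed costs: EBIT = R$4,541,109.60 − R$1,742,900 = R$2,798,209.60.
After interest of R$1,228,590.00, pre-tax earnings = R$1,569,619.60.
Degree of combined leverage = contribution ÷ (EBIT − I) = R$4,541,109.60 ÷ R$1,569,619.60 = 2.8931.
%ΔEPS = DCL × %ΔSales = 2.8931 × +6.7% = +19.4%.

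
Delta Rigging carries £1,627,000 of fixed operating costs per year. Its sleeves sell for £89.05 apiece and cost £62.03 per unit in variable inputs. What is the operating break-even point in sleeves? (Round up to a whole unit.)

Each unit contributes £89.05 − £62.03 = £27.02.
Break-even volume = fixed costs ÷ CM per unit = £1,627,000 ÷ £27.02 = 60,214.66, so 60,215 sleeves.

60,215 sleeves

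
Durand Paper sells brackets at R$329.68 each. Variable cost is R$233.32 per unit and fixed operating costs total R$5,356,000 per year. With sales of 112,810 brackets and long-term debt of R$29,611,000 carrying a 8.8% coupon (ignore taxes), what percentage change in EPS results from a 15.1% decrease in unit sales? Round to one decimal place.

At 112,810 units, contribution = 112,810 × R$96.36 = R$10,870,371.60.
Subtracting fixed costs: EBIT = R$10,870,371.60 − R$5,356,000 = R$5,514,371.60.
After interest of R$2,605,768.00, pre-tax earnings = R$2,908,603.60.
DCL = total CM / (EBIT − I) = R$10,870,371.60 / R$2,908,603.60 = 3.7373.
%ΔEPS = DCL × %ΔSales = 3.7373 × -15.1% = -56.4%.

-56.4%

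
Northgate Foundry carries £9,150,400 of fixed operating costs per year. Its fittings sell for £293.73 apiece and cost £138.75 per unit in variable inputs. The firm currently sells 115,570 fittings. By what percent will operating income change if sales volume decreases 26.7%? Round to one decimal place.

Total contribution margin = 115,570 × £154.98 = £17,911,038.60.
Subtracting fixed costs: EBIT = £17,911,038.60 − £9,150,400 = £8,760,638.60.
So DOL = total CM / EBIT = £17,911,038.60 / £8,760,638.60 = 2.0445.
So EBIT moves 2.0445 × (-26.7%) = -54.6%.

-54.6%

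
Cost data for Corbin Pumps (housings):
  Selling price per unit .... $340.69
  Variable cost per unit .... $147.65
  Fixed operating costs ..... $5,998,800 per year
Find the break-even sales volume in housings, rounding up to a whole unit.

31,076 housings

Contribution margin per unit = $340.69 − $147.65 = $193.04.
Units to break even: $5,998,800 ÷ $193.04 = 31,075.42, rounded up to 31,076.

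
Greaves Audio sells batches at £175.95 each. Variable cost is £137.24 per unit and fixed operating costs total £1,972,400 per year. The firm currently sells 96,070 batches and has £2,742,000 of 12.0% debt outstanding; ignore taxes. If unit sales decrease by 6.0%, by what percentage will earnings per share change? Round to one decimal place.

-15.7%

At 96,070 units, contribution = 96,070 × £38.71 = £3,718,869.70.
Subtracting fixed costs: EBIT = £3,718,869.70 − £1,972,400 = £1,746,469.70.
Interest = £329,040.00, so EBIT − I = £1,417,429.70.
Degree of combined leverage = contribution ÷ (EBIT − I) = £3,718,869.70 ÷ £1,417,429.70 = 2.6237.
EPS therefore changes by 2.6237 × (-6.0%) = -15.7%.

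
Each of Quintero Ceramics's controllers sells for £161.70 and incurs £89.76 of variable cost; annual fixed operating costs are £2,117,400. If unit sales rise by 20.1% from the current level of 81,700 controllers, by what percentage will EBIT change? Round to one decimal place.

Total contribution margin = 81,700 × £71.94 = £5,877,498.00.
Subtracting fixed costs: EBIT = £5,877,498.00 − £2,117,400 = £3,760,098.00.
Degree of operating leverage = £5,877,498.00 / £3,760,098.00 = 1.5631.
%ΔEBIT = DOL × %ΔSales = 1.5631 × +20.1% = +31.4%.

+31.4%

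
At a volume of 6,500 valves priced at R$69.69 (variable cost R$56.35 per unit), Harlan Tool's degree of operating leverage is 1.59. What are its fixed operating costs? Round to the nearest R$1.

R$32,175

At 6,500 units, contribution = 6,500 × R$13.34 = R$86,710.00.
Since DOL = CM ÷ EBIT, EBIT = R$86,710.00 ÷ 1.59 = R$54,534.59.
Fixed costs = CM − EBIT = R$86,710.00 − R$54,534.59 = R$32,175.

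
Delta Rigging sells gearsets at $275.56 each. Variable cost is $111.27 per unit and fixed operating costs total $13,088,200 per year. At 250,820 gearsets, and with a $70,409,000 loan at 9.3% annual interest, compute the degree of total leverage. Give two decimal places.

Contribution at this volume is 250,820 × $164.29 = $41,207,217.80.
Subtracting fixed costs: EBIT = $41,207,217.80 − $13,088,200 = $28,119,017.80. Interest = $6,548,037.00.
DOL = $41,207,217.80 ÷ $28,119,017.80 = 1.4655; DFL = $28,119,017.80 ÷ $21,570,980.80 = 1.3036.
Combined leverage = 1.4655 × 1.3036 = 1.9104.

1.91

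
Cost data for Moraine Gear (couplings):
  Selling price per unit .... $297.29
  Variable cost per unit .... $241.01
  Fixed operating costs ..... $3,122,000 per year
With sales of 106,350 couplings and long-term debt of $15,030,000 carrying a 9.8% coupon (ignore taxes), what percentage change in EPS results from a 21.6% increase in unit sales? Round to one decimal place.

+93.0%

Contribution at this volume is 106,350 × $56.28 = $5,985,378.00.
Subtracting fixed costs: EBIT = $5,985,378.00 − $3,122,000 = $2,863,378.00.
Interest = $1,472,940.00, so EBIT − I = $1,390,438.00.
Degree of combined leverage = contribution ÷ (EBIT − I) = $5,985,378.00 ÷ $1,390,438.00 = 4.3047.
EPS therefore changes by 4.3047 × (+21.6%) = +93.0%.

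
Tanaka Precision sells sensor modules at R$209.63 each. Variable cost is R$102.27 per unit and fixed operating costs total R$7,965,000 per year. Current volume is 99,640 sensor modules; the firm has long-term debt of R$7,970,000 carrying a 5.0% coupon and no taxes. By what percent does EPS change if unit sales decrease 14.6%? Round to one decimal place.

-66.9%

Contribution at this volume is 99,640 × R$107.36 = R$10,697,350.40.
Operating income = contribution − fixed costs = R$10,697,350.40 − R$7,965,000 = R$2,732,350.40.
Interest = R$398,500.00, so EBIT − I = R$2,333,850.40.
DCL = total CM / (EBIT − I) = R$10,697,350.40 / R$2,333,850.40 = 4.5836.
EPS therefore changes by 4.5836 × (-14.6%) = -66.9%.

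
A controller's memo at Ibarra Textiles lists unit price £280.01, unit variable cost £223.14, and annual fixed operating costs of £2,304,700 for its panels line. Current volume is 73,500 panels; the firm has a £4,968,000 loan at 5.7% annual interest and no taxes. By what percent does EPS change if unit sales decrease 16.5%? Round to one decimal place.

Total contribution margin = 73,500 × £56.87 = £4,179,945.00.
EBIT = £4,179,945.00 − £2,304,700 = £1,875,245.00.
Interest = £283,176.00, so EBIT − I = £1,592,069.00.
Degree of combined leverage = contribution ÷ (EBIT − I) = £4,179,945.00 ÷ £1,592,069.00 = 2.6255.
%ΔEPS = DCL × %ΔSales = 2.6255 × -16.5% = -43.3%.

-43.3%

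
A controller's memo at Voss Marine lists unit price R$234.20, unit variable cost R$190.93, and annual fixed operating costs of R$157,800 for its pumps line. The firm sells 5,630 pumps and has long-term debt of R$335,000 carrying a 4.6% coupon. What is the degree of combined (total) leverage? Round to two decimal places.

3.46

Total contribution margin = 5,630 × R$43.27 = R$243,610.10.
EBIT = R$243,610.10 − R$157,800 = R$85,810.10. Interest = R$15,410.00.
DOL = R$243,610.10 ÷ R$85,810.10 = 2.8389; DFL = R$85,810.10 ÷ R$70,400.10 = 1.2189.
Combined leverage = 2.8389 × 1.2189 = 3.4603.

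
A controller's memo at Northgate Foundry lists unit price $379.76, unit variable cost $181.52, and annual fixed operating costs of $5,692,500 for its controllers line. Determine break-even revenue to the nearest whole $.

$10,904,882

CM per unit = $379.76 − $181.52 = $198.24; CM ratio = $198.24 / $379.76 = 0.5220.
Break-even revenue = fixed costs × price ÷ CM = $5,692,500 × $379.76 ÷ $198.24 = $10,904,882.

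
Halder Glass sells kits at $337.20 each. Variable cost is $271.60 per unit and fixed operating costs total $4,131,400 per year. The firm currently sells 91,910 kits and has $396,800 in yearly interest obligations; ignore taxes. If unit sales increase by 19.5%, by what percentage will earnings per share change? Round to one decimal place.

+78.3%

Total contribution margin = 91,910 × $65.60 = $6,029,296.00.
Subtracting fixed costs: EBIT = $6,029,296.00 − $4,131,400 = $1,897,896.00.
Interest = $396,800.00, so EBIT − I = $1,501,096.00.
DCL = total CM / (EBIT − I) = $6,029,296.00 / $1,501,096.00 = 4.0166.
EPS therefore changes by 4.0166 × (+19.5%) = +78.3%.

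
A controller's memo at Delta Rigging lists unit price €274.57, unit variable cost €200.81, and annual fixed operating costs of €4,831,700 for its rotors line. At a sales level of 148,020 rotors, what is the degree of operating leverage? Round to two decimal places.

Contribution at this volume is 148,020 × €73.76 = €10,917,955.20.
Operating income = contribution − fixed costs = €10,917,955.20 − €4,831,700 = €6,086,255.20.
DOL = contribution ÷ EBIT = €10,917,955.20 ÷ €6,086,255.20 = 1.7939.

1.79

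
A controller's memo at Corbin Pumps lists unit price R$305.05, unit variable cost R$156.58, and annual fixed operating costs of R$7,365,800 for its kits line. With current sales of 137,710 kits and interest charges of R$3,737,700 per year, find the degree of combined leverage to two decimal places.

At 137,710 units, contribution = 137,710 × R$148.47 = R$20,445,803.70.
Subtracting fixed costs: EBIT = R$20,445,803.70 − R$7,365,800 = R$13,080,003.70. Interest = R$3,737,700.00, so EBIT − I = R$9,342,303.70.
DCL = contribution ÷ (EBIT − I) = R$20,445,803.70 ÷ R$9,342,303.70 = 2.1885.

2.19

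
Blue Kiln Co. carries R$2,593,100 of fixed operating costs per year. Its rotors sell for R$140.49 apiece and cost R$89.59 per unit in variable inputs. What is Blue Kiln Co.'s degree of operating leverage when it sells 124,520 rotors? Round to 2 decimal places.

Total contribution margin = 124,520 × R$50.90 = R$6,338,068.00.
EBIT = R$6,338,068.00 − R$2,593,100 = R$3,744,968.00.
DOL = contribution ÷ EBIT = R$6,338,068.00 ÷ R$3,744,968.00 = 1.6924.

1.69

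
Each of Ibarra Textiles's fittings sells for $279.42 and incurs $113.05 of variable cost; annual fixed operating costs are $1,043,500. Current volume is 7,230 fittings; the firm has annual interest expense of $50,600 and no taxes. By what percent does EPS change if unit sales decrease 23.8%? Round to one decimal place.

-263.2%

Total contribution margin = 7,230 × $166.37 = $1,202,855.10.
EBIT = $1,202,855.10 − $1,043,500 = $159,355.10.
After interest of $50,600.00, pre-tax earnings = $108,755.10.
Degree of combined leverage = contribution ÷ (EBIT − I) = $1,202,855.10 ÷ $108,755.10 = 11.0602.
EPS therefore changes by 11.0602 × (-23.8%) = -263.2%.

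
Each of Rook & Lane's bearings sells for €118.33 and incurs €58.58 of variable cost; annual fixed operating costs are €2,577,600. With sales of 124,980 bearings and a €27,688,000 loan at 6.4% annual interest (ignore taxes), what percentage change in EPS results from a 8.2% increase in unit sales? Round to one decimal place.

Contribution at this volume is 124,980 × €59.75 = €7,467,555.00.
EBIT = €7,467,555.00 − €2,577,600 = €4,889,955.00.
After interest of €1,772,032.00, pre-tax earnings = €3,117,923.00.
Degree of combined leverage = contribution ÷ (EBIT − I) = €7,467,555.00 ÷ €3,117,923.00 = 2.3950.
%ΔEPS = DCL × %ΔSales = 2.3950 × +8.2% = +19.6%.

+19.6%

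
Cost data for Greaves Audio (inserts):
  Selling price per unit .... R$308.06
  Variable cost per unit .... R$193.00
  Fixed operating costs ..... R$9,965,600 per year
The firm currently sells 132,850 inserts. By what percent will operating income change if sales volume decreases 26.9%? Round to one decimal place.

Contribution at this volume is 132,850 × R$115.06 = R$15,285,721.00.
Subtracting fixed costs: EBIT = R$15,285,721.00 − R$9,965,600 = R$5,320,121.00.
DOL = contribution ÷ EBIT = R$15,285,721.00 ÷ R$5,320,121.00 = 2.8732.
So EBIT moves 2.8732 × (-26.9%) = -77.3%.

-77.3%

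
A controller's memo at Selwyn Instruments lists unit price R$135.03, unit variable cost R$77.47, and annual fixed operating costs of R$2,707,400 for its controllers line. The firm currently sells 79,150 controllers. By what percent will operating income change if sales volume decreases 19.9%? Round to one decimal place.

Contribution at this volume is 79,150 × R$57.56 = R$4,555,874.00.
EBIT = R$4,555,874.00 − R$2,707,400 = R$1,848,474.00.
Degree of operating leverage = R$4,555,874.00 / R$1,848,474.00 = 2.4647.
%ΔEBIT = DOL × %ΔSales = 2.4647 × -19.9% = -49.0%.

-49.0%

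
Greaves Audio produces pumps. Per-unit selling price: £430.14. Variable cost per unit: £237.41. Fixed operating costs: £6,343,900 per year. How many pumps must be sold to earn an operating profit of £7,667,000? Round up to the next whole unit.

Contribution margin per unit = £430.14 − £237.41 = £192.73.
Required volume = (fixed costs + target profit) ÷ CM = (£6,343,900 + £7,667,000) ÷ £192.73 = 72,697.04, so 72,698 pumps.

72,698 pumps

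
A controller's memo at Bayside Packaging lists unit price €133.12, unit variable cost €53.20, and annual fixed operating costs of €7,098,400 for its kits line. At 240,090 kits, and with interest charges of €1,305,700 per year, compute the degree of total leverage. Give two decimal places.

1.78

At 240,090 units, contribution = 240,090 × €79.92 = €19,187,992.80.
Subtracting fixed costs: EBIT = €19,187,992.80 − €7,098,400 = €12,089,592.80. Interest = €1,305,700.00, so EBIT − I = €10,783,892.80.
DCL = contribution ÷ (EBIT − I) = €19,187,992.80 ÷ €10,783,892.80 = 1.7793.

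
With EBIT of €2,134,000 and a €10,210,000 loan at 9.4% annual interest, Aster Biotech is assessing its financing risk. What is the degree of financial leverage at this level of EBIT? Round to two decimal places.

Annual interest charges come to €959,740.00.
DFL = EBIT ÷ (EBIT − I) = €2,134,000 ÷ (€2,134,000 − €959,740.00) = €2,134,000 ÷ €1,174,260.00 = 1.8173.

1.82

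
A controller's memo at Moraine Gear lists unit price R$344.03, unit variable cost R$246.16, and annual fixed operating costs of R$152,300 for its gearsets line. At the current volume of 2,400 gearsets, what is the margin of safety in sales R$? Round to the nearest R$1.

Contribution margin per unit = R$344.03 − R$246.16 = R$97.87. Break-even units = R$152,300 ÷ R$97.87 = 1,556.15; break-even revenue = 1,556.15 × R$344.03 = R$535,360.88.
Current sales = 2,400 × R$344.03 = R$825,672.00.
Margin of safety = R$825,672.00 − R$535,360.88 = R$290,311.

R$290,311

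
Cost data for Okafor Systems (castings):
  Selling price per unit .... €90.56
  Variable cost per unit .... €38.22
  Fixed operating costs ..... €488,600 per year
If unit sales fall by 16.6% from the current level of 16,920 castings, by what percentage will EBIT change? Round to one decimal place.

Total contribution margin = 16,920 × €52.34 = €885,592.80.
Operating income = contribution − fixed costs = €885,592.80 − €488,600 = €396,992.80.
So DOL = total CM / EBIT = €885,592.80 / €396,992.80 = 2.2308.
So EBIT moves 2.2308 × (-16.6%) = -37.0%.

-37.0%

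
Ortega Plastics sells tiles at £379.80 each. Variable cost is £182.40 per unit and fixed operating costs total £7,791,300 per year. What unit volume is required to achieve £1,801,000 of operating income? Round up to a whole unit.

48,594 tiles

Unit CM = price − variable cost = £379.80 − £182.40 = £197.40.
Units = (FC + target) / CM = (£7,791,300 + £1,801,000) / £197.40 = 48,593.21, so 48,594 tiles.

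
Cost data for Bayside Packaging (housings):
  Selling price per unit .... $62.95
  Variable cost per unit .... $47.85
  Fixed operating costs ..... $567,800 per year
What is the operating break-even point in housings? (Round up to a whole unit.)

37,603 housings

Each unit contributes $62.95 − $47.85 = $15.10.
Break-even volume = fixed costs ÷ CM per unit = $567,800 ÷ $15.10 = 37,602.65, so 37,603 housings.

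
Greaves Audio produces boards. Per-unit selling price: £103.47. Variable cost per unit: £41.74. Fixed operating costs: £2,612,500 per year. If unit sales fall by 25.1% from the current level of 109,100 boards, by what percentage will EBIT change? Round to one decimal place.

Total contribution margin = 109,100 × £61.73 = £6,734,743.00.
EBIT = £6,734,743.00 − £2,612,500 = £4,122,243.00.
So DOL = total CM / EBIT = £6,734,743.00 / £4,122,243.00 = 1.6338.
Operating income changes by 1.6338 × -25.1% = -41.0%.

-41.0%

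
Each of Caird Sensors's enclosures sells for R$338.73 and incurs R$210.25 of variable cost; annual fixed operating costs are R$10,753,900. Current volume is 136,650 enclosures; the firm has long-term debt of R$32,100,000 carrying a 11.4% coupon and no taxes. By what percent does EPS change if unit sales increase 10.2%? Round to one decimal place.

+57.0%

Contribution at this volume is 136,650 × R$128.48 = R$17,556,792.00.
Subtracting fixed costs: EBIT = R$17,556,792.00 − R$10,753,900 = R$6,802,892.00.
After interest of R$3,659,400.00, pre-tax earnings = R$3,143,492.00.
DCL = total CM / (EBIT − I) = R$17,556,792.00 / R$3,143,492.00 = 5.5851.
EPS therefore changes by 5.5851 × (+10.2%) = +57.0%.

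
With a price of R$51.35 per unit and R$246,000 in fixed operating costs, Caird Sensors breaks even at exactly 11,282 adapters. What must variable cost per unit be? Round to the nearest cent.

At break-even, FC = Q × (P − VC), so P − VC = R$246,000 ÷ 11,282 = R$21.8046.
Hence VC = price − CM = R$51.35 − R$21.8046 = R$29.55.

R$29.55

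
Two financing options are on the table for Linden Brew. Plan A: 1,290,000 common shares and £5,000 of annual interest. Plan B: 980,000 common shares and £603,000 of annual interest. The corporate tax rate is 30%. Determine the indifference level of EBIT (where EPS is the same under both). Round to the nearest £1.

£2,493,452

Set EPS_A = EPS_B: (EBIT − £5,000)(1 − 0.30) ÷ 1,290,000 = (EBIT − £603,000)(1 − 0.30) ÷ 980,000.
The (1 − t) factor cancels: (EBIT − 5,000) × 980,000 = (EBIT − 603,000) × 1,290,000.
Solving, EBIT = (603,000·1,290,000 − 5,000·980,000) / (1,290,000 − 980,000) = 772,970,000,000 / 310,000 = 2,493,451.61.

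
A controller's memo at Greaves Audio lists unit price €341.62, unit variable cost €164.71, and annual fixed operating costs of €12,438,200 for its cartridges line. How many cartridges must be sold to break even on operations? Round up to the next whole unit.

Contribution margin per unit = €341.62 − €164.71 = €176.91.
Break-even Q = €12,438,200 / €176.91 = 70,308.07 → 70,309 cartridges.

70,309 cartridges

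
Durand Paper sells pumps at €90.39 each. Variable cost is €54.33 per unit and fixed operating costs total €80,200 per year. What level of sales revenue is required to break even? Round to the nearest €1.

€201,034

CM per unit = €90.39 − €54.33 = €36.06; CM ratio = €36.06 / €90.39 = 0.3989.
Break-even sales = FC ÷ CM ratio = €80,200 × €90.39 / €36.06 = €201,034.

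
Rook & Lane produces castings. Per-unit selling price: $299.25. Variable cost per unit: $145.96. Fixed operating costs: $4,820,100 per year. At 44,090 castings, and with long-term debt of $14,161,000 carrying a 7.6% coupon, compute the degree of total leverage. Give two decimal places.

7.84

Contribution at this volume is 44,090 × $153.29 = $6,758,556.10.
Subtracting fixed costs: EBIT = $6,758,556.10 − $4,820,100 = $1,938,456.10. Interest = $1,076,236.00, so EBIT − I = $862,220.10.
DCL = contribution ÷ (EBIT − I) = $6,758,556.10 ÷ $862,220.10 = 7.8386.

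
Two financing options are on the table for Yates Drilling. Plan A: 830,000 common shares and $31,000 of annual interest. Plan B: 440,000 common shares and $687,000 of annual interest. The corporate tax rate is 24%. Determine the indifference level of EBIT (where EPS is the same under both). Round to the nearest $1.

$1,427,103

At indifference, (EBIT − 31,000)(1 − t)/830,000 = (EBIT − 687,000)(1 − t)/440,000.
The (1 − t) factor cancels: (EBIT − 31,000) × 440,000 = (EBIT − 687,000) × 830,000.
Solving, EBIT = (687,000·830,000 − 31,000·440,000) / (830,000 − 440,000) = 556,570,000,000 / 390,000 = 1,427,102.56.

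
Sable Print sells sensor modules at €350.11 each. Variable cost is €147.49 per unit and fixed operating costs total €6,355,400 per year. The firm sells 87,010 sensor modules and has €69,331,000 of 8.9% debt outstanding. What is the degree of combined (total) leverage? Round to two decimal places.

3.45

Contribution at this volume is 87,010 × €202.62 = €17,629,966.20.
Subtracting fixed costs: EBIT = €17,629,966.20 − €6,355,400 = €11,274,566.20. Interest = €6,170,459.00, so EBIT − I = €5,104,107.20.
DCL = contribution ÷ (EBIT − I) = €17,629,966.20 ÷ €5,104,107.20 = 3.4541.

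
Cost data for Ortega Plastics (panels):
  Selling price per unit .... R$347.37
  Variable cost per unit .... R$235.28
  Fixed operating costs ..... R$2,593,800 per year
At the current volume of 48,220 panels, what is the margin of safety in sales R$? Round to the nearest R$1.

R$8,711,924

Contribution margin per unit = R$347.37 − R$235.28 = R$112.09. Break-even units = R$2,593,800 ÷ R$112.09 = 23,140.33; break-even revenue = 23,140.33 × R$347.37 = R$8,038,257.70.
Actual sales revenue = 48,220 × R$347.37 = R$16,750,181.40.
Margin of safety = R$16,750,181.40 − R$8,038,257.70 = R$8,711,924.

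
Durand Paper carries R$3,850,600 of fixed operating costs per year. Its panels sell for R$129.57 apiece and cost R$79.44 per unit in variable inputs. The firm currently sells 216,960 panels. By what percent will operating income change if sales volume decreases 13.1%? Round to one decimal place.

-20.3%

Contribution at this volume is 216,960 × R$50.13 = R$10,876,204.80.
Subtracting fixed costs: EBIT = R$10,876,204.80 − R$3,850,600 = R$7,025,604.80.
DOL = contribution ÷ EBIT = R$10,876,204.80 ÷ R$7,025,604.80 = 1.5481.
So EBIT moves 1.5481 × (-13.1%) = -20.3%.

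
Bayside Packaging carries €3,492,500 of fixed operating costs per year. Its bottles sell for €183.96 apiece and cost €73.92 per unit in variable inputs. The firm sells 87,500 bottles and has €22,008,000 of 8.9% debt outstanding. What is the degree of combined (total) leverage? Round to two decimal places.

Contribution at this volume is 87,500 × €110.04 = €9,628,500.00.
Subtracting fixed costs: EBIT = €9,628,500.00 − €3,492,500 = €6,136,000.00. Interest = €1,958,712.00, so EBIT − I = €4,177,288.00.
Degree of total leverage = total CM / (EBIT − interest) = €9,628,500.00 / €4,177,288.00 = 2.3050.

2.30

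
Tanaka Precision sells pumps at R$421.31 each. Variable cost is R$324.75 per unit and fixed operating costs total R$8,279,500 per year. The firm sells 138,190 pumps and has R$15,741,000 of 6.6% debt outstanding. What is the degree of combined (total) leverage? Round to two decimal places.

Contribution at this volume is 138,190 × R$96.56 = R$13,343,626.40.
Subtracting fixed costs: EBIT = R$13,343,626.40 − R$8,279,500 = R$5,064,126.40. Interest = R$1,038,906.00, so EBIT − I = R$4,025,220.40.
Degree of total leverage = total CM / (EBIT − interest) = R$13,343,626.40 / R$4,025,220.40 = 3.3150.

3.32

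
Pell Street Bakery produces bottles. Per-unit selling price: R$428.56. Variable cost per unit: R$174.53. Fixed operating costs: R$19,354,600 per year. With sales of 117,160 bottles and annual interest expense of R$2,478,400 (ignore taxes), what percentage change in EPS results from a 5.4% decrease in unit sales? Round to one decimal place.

-20.3%

Contribution at this volume is 117,160 × R$254.03 = R$29,762,154.80.
Subtracting fixed costs: EBIT = R$29,762,154.80 − R$19,354,600 = R$10,407,554.80.
Interest = R$2,478,400.00, so EBIT − I = R$7,929,154.80.
DCL = total CM / (EBIT − I) = R$29,762,154.80 / R$7,929,154.80 = 3.7535.
EPS therefore changes by 3.7535 × (-5.4%) = -20.3%.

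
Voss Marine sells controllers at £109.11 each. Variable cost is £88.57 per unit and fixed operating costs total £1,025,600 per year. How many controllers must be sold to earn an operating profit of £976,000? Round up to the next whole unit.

97,449 controllers

Each unit contributes £109.11 − £88.57 = £20.54.
Need Q such that Q × £20.54 − £1,025,600 = £976,000, i.e. Q = £2,001,600 / £20.54 = 97,448.88 → 97,449.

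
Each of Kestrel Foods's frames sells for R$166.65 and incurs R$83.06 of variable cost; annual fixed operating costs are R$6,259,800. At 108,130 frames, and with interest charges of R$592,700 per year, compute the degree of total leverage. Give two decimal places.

4.13

At 108,130 units, contribution = 108,130 × R$83.59 = R$9,038,586.70.
Operating income = contribution − fixed costs = R$9,038,586.70 − R$6,259,800 = R$2,778,786.70. Interest = R$592,700.00, so EBIT − I = R$2,186,086.70.
DCL = contribution ÷ (EBIT − I) = R$9,038,586.70 ÷ R$2,186,086.70 = 4.1346.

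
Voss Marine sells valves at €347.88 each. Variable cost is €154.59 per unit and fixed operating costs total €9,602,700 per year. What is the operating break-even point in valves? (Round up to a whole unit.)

49,681 valves

Contribution margin per unit = €347.88 − €154.59 = €193.29.
Break-even Q = €9,602,700 / €193.29 = 49,680.27 → 49,681 valves.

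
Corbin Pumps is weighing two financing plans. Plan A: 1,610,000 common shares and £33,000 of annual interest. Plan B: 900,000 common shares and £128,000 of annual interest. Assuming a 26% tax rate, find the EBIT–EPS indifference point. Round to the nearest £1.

£248,423

Set EPS_A = EPS_B: (EBIT − £33,000)(1 − 0.26) ÷ 1,610,000 = (EBIT − £128,000)(1 − 0.26) ÷ 900,000.
Cancelling (1 − t) and cross-multiplying: 900,000·(EBIT − 33,000) = 1,610,000·(EBIT − 128,000).
Solving, EBIT = (128,000·1,610,000 − 33,000·900,000) / (1,610,000 − 900,000) = 176,380,000,000 / 710,000 = 248,422.54.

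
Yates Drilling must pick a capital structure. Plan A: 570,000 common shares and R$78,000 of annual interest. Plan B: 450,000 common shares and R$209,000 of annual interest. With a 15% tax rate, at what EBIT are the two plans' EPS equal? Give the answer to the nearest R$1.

R$700,250

At indifference, (EBIT − 78,000)(1 − t)/570,000 = (EBIT − 209,000)(1 − t)/450,000.
Cancelling (1 − t) and cross-multiplying: 450,000·(EBIT − 78,000) = 570,000·(EBIT − 209,000).
EBIT × (570,000 − 450,000) = 209,000 × 570,000 − 78,000 × 450,000 = 84,030,000,000, so EBIT = 84,030,000,000 ÷ 120,000 = 700,250.00.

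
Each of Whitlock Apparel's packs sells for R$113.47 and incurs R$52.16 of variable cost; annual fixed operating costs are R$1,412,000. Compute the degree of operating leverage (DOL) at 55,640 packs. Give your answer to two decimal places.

Total contribution margin = 55,640 × R$61.31 = R$3,411,288.40.
EBIT = R$3,411,288.40 − R$1,412,000 = R$1,999,288.40.
DOL = contribution ÷ EBIT = R$3,411,288.40 ÷ R$1,999,288.40 = 1.7063.

1.71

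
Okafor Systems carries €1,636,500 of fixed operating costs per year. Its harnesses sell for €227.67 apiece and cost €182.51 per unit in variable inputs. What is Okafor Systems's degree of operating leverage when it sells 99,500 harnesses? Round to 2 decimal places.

1.57

Contribution at this volume is 99,500 × €45.16 = €4,493,420.00.
EBIT = €4,493,420.00 − €1,636,500 = €2,856,920.00.
So DOL = total CM / EBIT = €4,493,420.00 / €2,856,920.00 = 1.5728.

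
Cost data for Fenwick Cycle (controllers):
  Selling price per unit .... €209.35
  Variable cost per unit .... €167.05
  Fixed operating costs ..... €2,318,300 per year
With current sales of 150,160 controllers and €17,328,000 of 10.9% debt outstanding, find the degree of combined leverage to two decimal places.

2.96

Contribution at this volume is 150,160 × €42.30 = €6,351,768.00.
Subtracting fixed costs: EBIT = €6,351,768.00 − €2,318,300 = €4,033,468.00. Interest = €1,888,752.00, so EBIT − I = €2,144,716.00.
DCL = contribution ÷ (EBIT − I) = €6,351,768.00 ÷ €2,144,716.00 = 2.9616.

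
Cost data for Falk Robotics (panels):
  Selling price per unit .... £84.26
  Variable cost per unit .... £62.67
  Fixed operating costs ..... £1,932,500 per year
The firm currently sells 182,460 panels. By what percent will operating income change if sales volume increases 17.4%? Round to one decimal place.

+34.2%

Contribution at this volume is 182,460 × £21.59 = £3,939,311.40.
EBIT = £3,939,311.40 − £1,932,500 = £2,006,811.40.
So DOL = total CM / EBIT = £3,939,311.40 / £2,006,811.40 = 1.9630.
So EBIT moves 1.9630 × (+17.4%) = +34.2%.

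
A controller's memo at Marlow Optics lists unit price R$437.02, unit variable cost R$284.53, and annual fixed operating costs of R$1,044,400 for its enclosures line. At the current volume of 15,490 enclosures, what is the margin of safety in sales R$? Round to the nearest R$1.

R$3,776,301

Each unit contributes R$437.02 − R$284.53 = R$152.49. Break-even units = R$1,044,400 ÷ R$152.49 = 6,848.97; break-even revenue = 6,848.97 × R$437.02 = R$2,993,138.49.
Actual sales revenue = 15,490 × R$437.02 = R$6,769,439.80.
Margin of safety = R$6,769,439.80 − R$2,993,138.49 = R$3,776,301.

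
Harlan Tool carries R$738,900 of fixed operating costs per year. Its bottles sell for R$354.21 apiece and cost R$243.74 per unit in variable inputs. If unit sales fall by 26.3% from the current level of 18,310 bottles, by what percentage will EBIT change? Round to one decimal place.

Contribution at this volume is 18,310 × R$110.47 = R$2,022,705.70.
Operating income = contribution − fixed costs = R$2,022,705.70 − R$738,900 = R$1,283,805.70.
So DOL = total CM / EBIT = R$2,022,705.70 / R$1,283,805.70 = 1.5756.
So EBIT moves 1.5756 × (-26.3%) = -41.4%.

-41.4%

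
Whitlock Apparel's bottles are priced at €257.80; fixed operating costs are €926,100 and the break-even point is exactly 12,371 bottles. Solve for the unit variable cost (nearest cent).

€182.94

At break-even, FC = Q × (P − VC), so P − VC = €926,100 ÷ 12,371 = €74.8606.
Hence VC = price − CM = €257.80 − €74.8606 = €182.94.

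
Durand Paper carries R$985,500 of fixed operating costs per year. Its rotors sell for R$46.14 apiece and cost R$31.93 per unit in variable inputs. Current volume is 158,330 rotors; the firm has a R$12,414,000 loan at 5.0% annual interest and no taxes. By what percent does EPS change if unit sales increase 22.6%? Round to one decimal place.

At 158,330 units, contribution = 158,330 × R$14.21 = R$2,249,869.30.
Subtracting fixed costs: EBIT = R$2,249,869.30 − R$985,500 = R$1,264,369.30.
After interest of R$620,700.00, pre-tax earnings = R$643,669.30.
DCL = total CM / (EBIT − I) = R$2,249,869.30 / R$643,669.30 = 3.4954.
%ΔEPS = DCL × %ΔSales = 3.4954 × +22.6% = +79.0%.

+79.0%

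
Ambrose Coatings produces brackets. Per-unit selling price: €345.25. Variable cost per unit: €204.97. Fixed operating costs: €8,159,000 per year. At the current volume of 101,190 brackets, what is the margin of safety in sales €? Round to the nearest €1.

Unit CM = price − variable cost = €345.25 − €204.97 = €140.28. Break-even units = €8,159,000 ÷ €140.28 = 58,162.25; break-even revenue = 58,162.25 × €345.25 = €20,080,515.75.
Current sales = 101,190 × €345.25 = €34,935,847.50.
Margin of safety = €34,935,847.50 − €20,080,515.75 = €14,855,332.

€14,855,332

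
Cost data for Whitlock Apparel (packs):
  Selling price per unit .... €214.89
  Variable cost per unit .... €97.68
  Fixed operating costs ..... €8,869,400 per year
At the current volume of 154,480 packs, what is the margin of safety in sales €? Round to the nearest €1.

€16,935,262

Contribution margin per unit = €214.89 − €97.68 = €117.21. Break-even units = €8,869,400 ÷ €117.21 = 75,671.02; break-even revenue = 75,671.02 × €214.89 = €16,260,945.02.
Current sales = 154,480 × €214.89 = €33,196,207.20.
Margin of safety = €33,196,207.20 − €16,260,945.02 = €16,935,262.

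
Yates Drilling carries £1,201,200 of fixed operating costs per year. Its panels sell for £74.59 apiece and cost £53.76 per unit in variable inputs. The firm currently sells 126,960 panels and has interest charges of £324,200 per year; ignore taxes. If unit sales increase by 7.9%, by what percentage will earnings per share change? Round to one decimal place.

At 126,960 units, contribution = 126,960 × £20.83 = £2,644,576.80.
Operating income = contribution − fixed costs = £2,644,576.80 − £1,201,200 = £1,443,376.80.
After interest of £324,200.00, pre-tax earnings = £1,119,176.80.
Degree of combined leverage = contribution ÷ (EBIT − I) = £2,644,576.80 ÷ £1,119,176.80 = 2.3630.
EPS therefore changes by 2.3630 × (+7.9%) = +18.7%.

+18.7%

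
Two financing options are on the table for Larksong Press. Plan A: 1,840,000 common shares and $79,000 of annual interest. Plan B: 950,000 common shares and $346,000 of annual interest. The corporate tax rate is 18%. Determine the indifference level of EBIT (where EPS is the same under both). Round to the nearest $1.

$631,000

Set EPS_A = EPS_B: (EBIT − $79,000)(1 − 0.18) ÷ 1,840,000 = (EBIT − $346,000)(1 − 0.18) ÷ 950,000.
Cancelling (1 − t) and cross-multiplying: 950,000·(EBIT − 79,000) = 1,840,000·(EBIT − 346,000).
Solving, EBIT = (346,000·1,840,000 − 79,000·950,000) / (1,840,000 − 950,000) = 561,590,000,000 / 890,000 = 631,000.00.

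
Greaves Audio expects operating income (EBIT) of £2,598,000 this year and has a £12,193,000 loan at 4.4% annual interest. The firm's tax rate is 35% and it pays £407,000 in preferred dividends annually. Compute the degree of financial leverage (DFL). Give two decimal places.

Annual interest charges come to £536,492.00.
Pre-tax preferred-dividend burden = £407,000 ÷ (1 − 0.35) = £626,153.85.
DFL = EBIT ÷ [EBIT − I − D_p/(1−t)] = £2,598,000 ÷ [£2,598,000 − £536,492.00 − £626,153.85] = £2,598,000 ÷ £1,435,354.15 = 1.8100.

1.81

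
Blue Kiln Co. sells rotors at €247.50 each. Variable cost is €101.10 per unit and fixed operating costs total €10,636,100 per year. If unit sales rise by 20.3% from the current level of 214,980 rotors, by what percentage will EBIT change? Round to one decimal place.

Total contribution margin = 214,980 × €146.40 = €31,473,072.00.
EBIT = €31,473,072.00 − €10,636,100 = €20,836,972.00.
Degree of operating leverage = €31,473,072.00 / €20,836,972.00 = 1.5104.
So EBIT moves 1.5104 × (+20.3%) = +30.7%.

+30.7%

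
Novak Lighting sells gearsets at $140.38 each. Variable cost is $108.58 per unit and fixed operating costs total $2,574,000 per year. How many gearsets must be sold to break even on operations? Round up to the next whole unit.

Each unit contributes $140.38 − $108.58 = $31.80.
Break-even Q = $2,574,000 / $31.80 = 80,943.40 → 80,944 gearsets.

80,944 gearsets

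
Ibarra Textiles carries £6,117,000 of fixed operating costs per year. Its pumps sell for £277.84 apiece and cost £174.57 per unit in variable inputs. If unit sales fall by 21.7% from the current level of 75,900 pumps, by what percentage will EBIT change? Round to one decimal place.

Contribution at this volume is 75,900 × £103.27 = £7,838,193.00.
EBIT = £7,838,193.00 − £6,117,000 = £1,721,193.00.
DOL = contribution ÷ EBIT = £7,838,193.00 ÷ £1,721,193.00 = 4.5539.
So EBIT moves 4.5539 × (-21.7%) = -98.8%.

-98.8%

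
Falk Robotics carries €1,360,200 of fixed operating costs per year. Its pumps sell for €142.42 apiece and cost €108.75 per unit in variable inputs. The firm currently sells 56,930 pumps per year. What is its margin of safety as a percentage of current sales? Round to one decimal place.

Contribution margin per unit = €142.42 − €108.75 = €33.67. Break-even units = €1,360,200 ÷ €33.67 = 40,397.98; break-even revenue = 40,397.98 × €142.42 = €5,753,480.37.
Actual sales revenue = 56,930 × €142.42 = €8,107,970.60.
Margin of safety = (€8,107,970.60 − €5,753,480.37) ÷ €8,107,970.60 = 29.0%.

29.0%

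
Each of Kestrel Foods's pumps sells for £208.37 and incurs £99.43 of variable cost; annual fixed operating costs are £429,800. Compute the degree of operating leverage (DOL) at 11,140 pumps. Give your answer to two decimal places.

1.55

Total contribution margin = 11,140 × £108.94 = £1,213,591.60.
Operating income = contribution − fixed costs = £1,213,591.60 − £429,800 = £783,791.60.
DOL = contribution ÷ EBIT = £1,213,591.60 ÷ £783,791.60 = 1.5484.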